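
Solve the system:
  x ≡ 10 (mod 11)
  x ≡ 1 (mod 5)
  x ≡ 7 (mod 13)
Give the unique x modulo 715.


Moduli 11, 5, 13 are pairwise coprime; by CRT there is a unique solution modulo M = 11 · 5 · 13 = 715.
Solve pairwise, accumulating the modulus:
  Start with x ≡ 10 (mod 11).
  Combine with x ≡ 1 (mod 5): since gcd(11, 5) = 1, we get a unique residue mod 55.
    Write x = 10 + 11·t and substitute into x ≡ 1 (mod 5): 11·t ≡ 1 − 10 = -9 (mod 5).
    Reduce coefficients mod 5: 1·t ≡ 1 (mod 5).
    So t ≡ 1 (mod 5).
    Then x = 10 + 11·1 = 21, valid modulo lcm(11, 5) = 55: x ≡ 21 (mod 55).
  Combine with x ≡ 7 (mod 13): since gcd(55, 13) = 1, we get a unique residue mod 715.
    Write x = 21 + 55·t and substitute into x ≡ 7 (mod 13): 55·t ≡ 7 − 21 = -14 (mod 13).
    Reduce coefficients mod 13: 3·t ≡ 12 (mod 13).
    The inverse of 3 mod 13 is 9 (since 3·9 = 27 = 2·13 + 1), so t ≡ 9·12 = 108 ≡ 4 (mod 13).
    Then x = 21 + 55·4 = 241, valid modulo lcm(55, 13) = 715: x ≡ 241 (mod 715).
Verify: 241 mod 11 = 10 ✓, 241 mod 5 = 1 ✓, 241 mod 13 = 7 ✓.

x ≡ 241 (mod 715).


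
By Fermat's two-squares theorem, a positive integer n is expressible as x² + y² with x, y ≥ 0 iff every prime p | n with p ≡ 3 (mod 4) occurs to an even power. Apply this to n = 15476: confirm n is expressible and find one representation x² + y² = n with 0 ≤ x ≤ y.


Step 1: Factor n = 15476 = 2^2 · 53 · 73.
Step 2: Check the mod-4 condition on each prime factor: 2 = 2 (special); 53 ≡ 1 (mod 4), exponent 1; 73 ≡ 1 (mod 4), exponent 1.
All primes ≡ 3 (mod 4) appear to even exponent (or don't appear), so by the two-squares theorem n IS expressible as a sum of two squares.
Step 3: Build a representation. Group n = k² · m with k = 2 and m = 53 · 73 = 3869 (a product of primes ≡ 1 (mod 4)); a representation of m scales to one of n via (k·x)² + (k·y)² = k²(x² + y²). Each prime p ≡ 1 (mod 4) is itself a sum of two squares; find a² by testing p − a² for a perfect square:
  53: 53 − 1² = 52, 53 − 2² = 49 = 7² ⇒ 53 = 2² + 7².
  73: 73 − 1² = 72, 73 − 2² = 69, 73 − 3² = 64 = 8² ⇒ 73 = 3² + 8².
  Combine using the Brahmagupta–Fibonacci identity (a² + b²)(c² + d²) = (ac − bd)² + (ad + bc)² = (ac + bd)² + (ad − bc)²:
  53 · 73 = 3869: from (2² + 7²)(3² + 8²), take (2·3 − 7·8, 2·8 + 7·3) = (6 − 56, 16 + 21) = (-50, 37); dropping signs (only squares matter) gives (50, 37); check 50² + 37² = 2500 + 1369 = 3869 ✓.
  Scale by k = 2: (2·50, 2·37) = (100, 74).
Step 4: Order so x ≤ y and verify: 74² + 100² = 5476 + 10000 = 15476 = n. ✓

n = 15476 = 74² + 100² (one valid representation with x ≤ y).


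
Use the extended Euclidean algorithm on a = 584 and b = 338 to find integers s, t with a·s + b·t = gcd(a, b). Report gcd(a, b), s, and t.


Euclidean algorithm on (584, 338) — divide until remainder is 0:
  584 = 1 · 338 + 246
  338 = 1 · 246 + 92
  246 = 2 · 92 + 62
  92 = 1 · 62 + 30
  62 = 2 · 30 + 2
  30 = 15 · 2 + 0
gcd(584, 338) = 2.
Track Bezout coefficients alongside the remainders: start with r₀ = 584 = a·1 + b·0 (s = 1, t = 0) and r₁ = 338 = a·0 + b·1 (s = 0, t = 1); each new remainder r_{k+1} = r_{k-1} − q_k·r_k inherits s_{k+1} = s_{k-1} − q_k·s_k, t_{k+1} = t_{k-1} − q_k·t_k, so r_k = a·s_k + b·t_k at every step:
  q = 1: r = 246, s = 1 − 1·0 = 1, t = 0 − 1·1 = -1  (check: 584·1 + 338·(-1) = 246)
  q = 1: r = 92, s = 0 − 1·1 = -1, t = 1 − 1·(-1) = 2  (check: 584·(-1) + 338·2 = 92)
  q = 2: r = 62, s = 1 − 2·(-1) = 3, t = -1 − 2·2 = -5  (check: 584·3 + 338·(-5) = 62)
  q = 1: r = 30, s = -1 − 1·3 = -4, t = 2 − 1·(-5) = 7  (check: 584·(-4) + 338·7 = 30)
  q = 2: r = 2, s = 3 − 2·(-4) = 11, t = -5 − 2·7 = -19  (check: 584·11 + 338·(-19) = 2)
The row with r = 2 (the gcd) gives the Bezout coefficients s = 11, t = -19.
Result: 584 · (11) + 338 · (-19) = 2.

gcd(584, 338) = 2; s = 11, t = -19 (check: 584·11 + 338·(-19) = 2).


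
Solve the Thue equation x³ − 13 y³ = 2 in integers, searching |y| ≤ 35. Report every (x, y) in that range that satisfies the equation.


The equation is x³ - 13y³ = 2. For fixed y, x³ = 13·y³ + 2, so a solution requires the RHS to be a perfect cube.
Strategy: iterate y from -35 to 35, compute RHS = 13·y³ + 2, and check whether it is a (positive or negative) perfect cube.
Check small values of y:
  y = 0: RHS = 2 is not a perfect cube.
  y = 1: RHS = 15 is not a perfect cube.
  y = -1: RHS = -11 is not a perfect cube.
  y = 2: RHS = 106 is not a perfect cube.
  y = -2: RHS = -102 is not a perfect cube.
  y = 3: RHS = 353 is not a perfect cube.
  y = -3: RHS = -349 is not a perfect cube.
Continuing the search up to |y| = 35 finds no solutions either.
No (x, y) in the scanned range satisfies the equation.

No integer solutions with |y| ≤ 35.


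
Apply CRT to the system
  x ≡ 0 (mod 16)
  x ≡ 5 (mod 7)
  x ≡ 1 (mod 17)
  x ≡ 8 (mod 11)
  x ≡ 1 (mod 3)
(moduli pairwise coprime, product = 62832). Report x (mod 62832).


Product of moduli M = 16 · 7 · 17 · 11 · 3 = 62832.
Merge one congruence at a time:
  Start: x ≡ 0 (mod 16).
  Combine with x ≡ 5 (mod 7); new modulus lcm = 112.
    Write x = 0 + 16·t and substitute into x ≡ 5 (mod 7): 16·t ≡ 5 − 0 = 5 (mod 7).
    Reduce coefficients mod 7: 2·t ≡ 5 (mod 7).
    The inverse of 2 mod 7 is 4 (since 2·4 = 8 = 1·7 + 1), so t ≡ 4·5 = 20 ≡ 6 (mod 7).
    Then x = 0 + 16·6 = 96, valid modulo lcm(16, 7) = 112: x ≡ 96 (mod 112).
  Combine with x ≡ 1 (mod 17); new modulus lcm = 1904.
    Write x = 96 + 112·t and substitute into x ≡ 1 (mod 17): 112·t ≡ 1 − 96 = -95 (mod 17).
    Reduce coefficients mod 17: 10·t ≡ 7 (mod 17).
    The inverse of 10 mod 17 is 12 (since 10·12 = 120 = 7·17 + 1), so t ≡ 12·7 = 84 ≡ 16 (mod 17).
    Then x = 96 + 112·16 = 1888, valid modulo lcm(112, 17) = 1904: x ≡ 1888 (mod 1904).
  Combine with x ≡ 8 (mod 11); new modulus lcm = 20944.
    Write x = 1888 + 1904·t and substitute into x ≡ 8 (mod 11): 1904·t ≡ 8 − 1888 = -1880 (mod 11).
    Reduce coefficients mod 11: 1·t ≡ 1 (mod 11).
    So t ≡ 1 (mod 11).
    Then x = 1888 + 1904·1 = 3792, valid modulo lcm(1904, 11) = 20944: x ≡ 3792 (mod 20944).
  Combine with x ≡ 1 (mod 3); new modulus lcm = 62832.
    Write x = 3792 + 20944·t and substitute into x ≡ 1 (mod 3): 20944·t ≡ 1 − 3792 = -3791 (mod 3).
    Reduce coefficients mod 3: 1·t ≡ 1 (mod 3).
    So t ≡ 1 (mod 3).
    Then x = 3792 + 20944·1 = 24736, valid modulo lcm(20944, 3) = 62832: x ≡ 24736 (mod 62832).
Verify against each original: 24736 mod 16 = 0, 24736 mod 7 = 5, 24736 mod 17 = 1, 24736 mod 11 = 8, 24736 mod 3 = 1.

x ≡ 24736 (mod 62832).


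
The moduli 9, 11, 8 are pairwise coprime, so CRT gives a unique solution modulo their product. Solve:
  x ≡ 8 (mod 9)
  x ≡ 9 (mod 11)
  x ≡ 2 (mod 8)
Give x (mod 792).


Moduli 9, 11, 8 are pairwise coprime; by CRT there is a unique solution modulo M = 9 · 11 · 8 = 792.
Solve pairwise, accumulating the modulus:
  Start with x ≡ 8 (mod 9).
  Combine with x ≡ 9 (mod 11): since gcd(9, 11) = 1, we get a unique residue mod 99.
    Write x = 8 + 9·t and substitute into x ≡ 9 (mod 11): 9·t ≡ 9 − 8 = 1 (mod 11).
    The inverse of 9 mod 11 is 5 (since 9·5 = 45 = 4·11 + 1), so t ≡ 5·1 = 5 ≡ 5 (mod 11).
    Then x = 8 + 9·5 = 53, valid modulo lcm(9, 11) = 99: x ≡ 53 (mod 99).
  Combine with x ≡ 2 (mod 8): since gcd(99, 8) = 1, we get a unique residue mod 792.
    Write x = 53 + 99·t and substitute into x ≡ 2 (mod 8): 99·t ≡ 2 − 53 = -51 (mod 8).
    Reduce coefficients mod 8: 3·t ≡ 5 (mod 8).
    The inverse of 3 mod 8 is 3 (since 3·3 = 9 = 1·8 + 1), so t ≡ 3·5 = 15 ≡ 7 (mod 8).
    Then x = 53 + 99·7 = 746, valid modulo lcm(99, 8) = 792: x ≡ 746 (mod 792).
Verify: 746 mod 9 = 8 ✓, 746 mod 11 = 9 ✓, 746 mod 8 = 2 ✓.

x ≡ 746 (mod 792).


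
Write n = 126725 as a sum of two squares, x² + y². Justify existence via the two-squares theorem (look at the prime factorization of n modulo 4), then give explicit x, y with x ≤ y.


Step 1: Factor n = 126725 = 5^2 · 37 · 137.
Step 2: Check the mod-4 condition on each prime factor: 5 ≡ 1 (mod 4), exponent 2; 37 ≡ 1 (mod 4), exponent 1; 137 ≡ 1 (mod 4), exponent 1.
All primes ≡ 3 (mod 4) appear to even exponent (or don't appear), so by the two-squares theorem n IS expressible as a sum of two squares.
Step 3: Build a representation. Group n = k² · m with k = 5 and m = 37 · 137 = 5069 (a product of primes ≡ 1 (mod 4)); a representation of m scales to one of n via (k·x)² + (k·y)² = k²(x² + y²). Each prime p ≡ 1 (mod 4) is itself a sum of two squares; find a² by testing p − a² for a perfect square:
  37: 37 − 1² = 36 = 6² ⇒ 37 = 1² + 6².
  137: 137 − 1² = 136, 137 − 2² = 133, 137 − 3² = 128, 137 − 4² = 121 = 11² ⇒ 137 = 4² + 11².
  Combine using the Brahmagupta–Fibonacci identity (a² + b²)(c² + d²) = (ac − bd)² + (ad + bc)² = (ac + bd)² + (ad − bc)²:
  37 · 137 = 5069: from (1² + 6²)(4² + 11²), take (1·4 − 6·11, 1·11 + 6·4) = (4 − 66, 11 + 24) = (-62, 35); dropping signs (only squares matter) gives (62, 35); check 62² + 35² = 3844 + 1225 = 5069 ✓.
  Scale by k = 5: (5·62, 5·35) = (310, 175).
Step 4: Order so x ≤ y and verify: 175² + 310² = 30625 + 96100 = 126725 = n. ✓

n = 126725 = 175² + 310² (one valid representation with x ≤ y).


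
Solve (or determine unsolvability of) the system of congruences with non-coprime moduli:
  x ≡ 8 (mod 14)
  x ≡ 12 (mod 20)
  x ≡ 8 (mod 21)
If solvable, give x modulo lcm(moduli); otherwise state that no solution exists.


Moduli 14, 20, 21 are not pairwise coprime, so CRT works modulo lcm(m_i) when all pairwise compatibility conditions hold.
Pairwise compatibility: gcd(m_i, m_j) must divide a_i - a_j for every pair.
Merge one congruence at a time:
  Start: x ≡ 8 (mod 14).
  Combine with x ≡ 12 (mod 20): gcd(14, 20) = 2; 12 - 8 = 4, which IS divisible by 2, so compatible.
    Write x = 8 + 14·t and substitute into x ≡ 12 (mod 20): 14·t ≡ 12 − 8 = 4 (mod 20).
    Divide the congruence (and modulus) by g = 2: 7·t ≡ 2 (mod 10).
    The inverse of 7 mod 10 is 3 (since 7·3 = 21 = 2·10 + 1), so t ≡ 3·2 = 6 ≡ 6 (mod 10).
    Then x = 8 + 14·6 = 92, valid modulo lcm(14, 20) = 140: x ≡ 92 (mod 140).
  Combine with x ≡ 8 (mod 21): gcd(140, 21) = 7; 8 - 92 = -84, which IS divisible by 7, so compatible.
    Write x = 92 + 140·t and substitute into x ≡ 8 (mod 21): 140·t ≡ 8 − 92 = -84 (mod 21).
    Divide the congruence (and modulus) by g = 7: 20·t ≡ -12 (mod 3).
    Reduce coefficients mod 3: 2·t ≡ 0 (mod 3).
    The inverse of 2 mod 3 is 2 (since 2·2 = 4 = 1·3 + 1), so t ≡ 2·0 = 0 ≡ 0 (mod 3).
    Then x = 92 + 140·0 = 92, valid modulo lcm(140, 21) = 420: x ≡ 92 (mod 420).
Verify: 92 mod 14 = 8, 92 mod 20 = 12, 92 mod 21 = 8.

x ≡ 92 (mod 420).


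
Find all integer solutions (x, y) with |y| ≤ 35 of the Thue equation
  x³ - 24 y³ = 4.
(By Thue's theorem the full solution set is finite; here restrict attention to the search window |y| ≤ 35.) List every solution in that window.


The equation is x³ - 24y³ = 4. For fixed y, x³ = 24·y³ + 4, so a solution requires the RHS to be a perfect cube.
Strategy: iterate y from -35 to 35, compute RHS = 24·y³ + 4, and check whether it is a (positive or negative) perfect cube.
Check small values of y:
  y = 0: RHS = 4 is not a perfect cube.
  y = 1: RHS = 28 is not a perfect cube.
  y = -1: RHS = -20 is not a perfect cube.
  y = 2: RHS = 196 is not a perfect cube.
  y = -2: RHS = -188 is not a perfect cube.
  y = 3: RHS = 652 is not a perfect cube.
  y = -3: RHS = -644 is not a perfect cube.
Continuing the search up to |y| = 35 finds no solutions either.
No (x, y) in the scanned range satisfies the equation.

No integer solutions with |y| ≤ 35.


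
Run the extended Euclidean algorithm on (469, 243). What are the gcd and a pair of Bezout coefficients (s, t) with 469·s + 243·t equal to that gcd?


Euclidean algorithm on (469, 243) — divide until remainder is 0:
  469 = 1 · 243 + 226
  243 = 1 · 226 + 17
  226 = 13 · 17 + 5
  17 = 3 · 5 + 2
  5 = 2 · 2 + 1
  2 = 2 · 1 + 0
gcd(469, 243) = 1.
Track Bezout coefficients alongside the remainders: start with r₀ = 469 = a·1 + b·0 (s = 1, t = 0) and r₁ = 243 = a·0 + b·1 (s = 0, t = 1); each new remainder r_{k+1} = r_{k-1} − q_k·r_k inherits s_{k+1} = s_{k-1} − q_k·s_k, t_{k+1} = t_{k-1} − q_k·t_k, so r_k = a·s_k + b·t_k at every step:
  q = 1: r = 226, s = 1 − 1·0 = 1, t = 0 − 1·1 = -1  (check: 469·1 + 243·(-1) = 226)
  q = 1: r = 17, s = 0 − 1·1 = -1, t = 1 − 1·(-1) = 2  (check: 469·(-1) + 243·2 = 17)
  q = 13: r = 5, s = 1 − 13·(-1) = 14, t = -1 − 13·2 = -27  (check: 469·14 + 243·(-27) = 5)
  q = 3: r = 2, s = -1 − 3·14 = -43, t = 2 − 3·(-27) = 83  (check: 469·(-43) + 243·83 = 2)
  q = 2: r = 1, s = 14 − 2·(-43) = 100, t = -27 − 2·83 = -193  (check: 469·100 + 243·(-193) = 1)
The row with r = 1 (the gcd) gives the Bezout coefficients s = 100, t = -193.
Result: 469 · (100) + 243 · (-193) = 1.

gcd(469, 243) = 1; s = 100, t = -193 (check: 469·100 + 243·(-193) = 1).


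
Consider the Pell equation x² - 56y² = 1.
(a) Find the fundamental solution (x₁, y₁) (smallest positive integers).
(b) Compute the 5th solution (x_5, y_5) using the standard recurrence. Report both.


Step 1: Find the fundamental solution (x₁, y₁) of x² - 56y² = 1.
  Expand √56 as a continued fraction. a₀ = ⌊√56⌋ = 7; iterate m_{k+1} = d_k·a_k − m_k, d_{k+1} = (56 − m_{k+1}²)/d_k, a_{k+1} = ⌊(a₀ + m_{k+1})/d_{k+1}⌋ (starting m₀ = 0, d₀ = 1), with convergents p_k = a_k·p_{k-1} + p_{k-2}, q_k = a_k·q_{k-1} + q_{k-2} (p₋₁ = 1, q₋₁ = 0):
  k = 0: a₀ = 7; p₀/q₀ = 7/1; p₀² − 56·q₀² = 49 − 56 = -7.
  k = 1: m = 7, d = 7, a = ⌊(7 + 7)/7⌋ = 2; p/q = (2·7 + 1)/(2·1 + 0) = 15/2; p² − 56·q² = 225 − 224 = 1.
  The first convergent with p² − 56·q² = 1 gives the fundamental solution (x₁, y₁) = (15, 2).
Step 2: Apply the recurrence (x_{n+1}, y_{n+1}) = (x₁x_n + 56y₁y_n, x₁y_n + y₁x_n) repeatedly.
  From (x_1, y_1) = (15, 2): x_2 = 15·15 + 56·2·2 = 449; y_2 = 15·2 + 2·15 = 60.
  From (x_2, y_2) = (449, 60): x_3 = 15·449 + 56·2·60 = 13455; y_3 = 15·60 + 2·449 = 1798.
  From (x_3, y_3) = (13455, 1798): x_4 = 15·13455 + 56·2·1798 = 403201; y_4 = 15·1798 + 2·13455 = 53880.
  From (x_4, y_4) = (403201, 53880): x_5 = 15·403201 + 56·2·53880 = 12082575; y_5 = 15·53880 + 2·403201 = 1614602.
Step 3: Verify x_5² - 56·y_5² = 145988618630625 - 145988618630624 = 1 (should be 1). ✓

(x_1, y_1) = (15, 2); (x_5, y_5) = (12082575, 1614602).


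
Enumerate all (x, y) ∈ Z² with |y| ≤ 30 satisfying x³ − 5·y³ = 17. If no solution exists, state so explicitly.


The equation is x³ - 5y³ = 17. For fixed y, x³ = 5·y³ + 17, so a solution requires the RHS to be a perfect cube.
Strategy: iterate y from -30 to 30, compute RHS = 5·y³ + 17, and check whether it is a (positive or negative) perfect cube.
Check small values of y:
  y = 0: RHS = 17 is not a perfect cube.
  y = 1: RHS = 22 is not a perfect cube.
  y = -1: RHS = 12 is not a perfect cube.
  y = 2: RHS = 57 is not a perfect cube.
  y = -2: RHS = -23 is not a perfect cube.
  y = 3: RHS = 152 is not a perfect cube.
  y = -3: RHS = -118 is not a perfect cube.
Continuing the search up to |y| = 30 finds no solutions either.
No (x, y) in the scanned range satisfies the equation.

No integer solutions with |y| ≤ 30.


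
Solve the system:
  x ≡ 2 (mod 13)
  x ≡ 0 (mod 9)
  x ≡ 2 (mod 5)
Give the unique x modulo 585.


Moduli 13, 9, 5 are pairwise coprime; by CRT there is a unique solution modulo M = 13 · 9 · 5 = 585.
Solve pairwise, accumulating the modulus:
  Start with x ≡ 2 (mod 13).
  Combine with x ≡ 0 (mod 9): since gcd(13, 9) = 1, we get a unique residue mod 117.
    Write x = 2 + 13·t and substitute into x ≡ 0 (mod 9): 13·t ≡ 0 − 2 = -2 (mod 9).
    Reduce coefficients mod 9: 4·t ≡ 7 (mod 9).
    The inverse of 4 mod 9 is 7 (since 4·7 = 28 = 3·9 + 1), so t ≡ 7·7 = 49 ≡ 4 (mod 9).
    Then x = 2 + 13·4 = 54, valid modulo lcm(13, 9) = 117: x ≡ 54 (mod 117).
  Combine with x ≡ 2 (mod 5): since gcd(117, 5) = 1, we get a unique residue mod 585.
    Write x = 54 + 117·t and substitute into x ≡ 2 (mod 5): 117·t ≡ 2 − 54 = -52 (mod 5).
    Reduce coefficients mod 5: 2·t ≡ 3 (mod 5).
    The inverse of 2 mod 5 is 3 (since 2·3 = 6 = 1·5 + 1), so t ≡ 3·3 = 9 ≡ 4 (mod 5).
    Then x = 54 + 117·4 = 522, valid modulo lcm(117, 5) = 585: x ≡ 522 (mod 585).
Verify: 522 mod 13 = 2 ✓, 522 mod 9 = 0 ✓, 522 mod 5 = 2 ✓.

x ≡ 522 (mod 585).


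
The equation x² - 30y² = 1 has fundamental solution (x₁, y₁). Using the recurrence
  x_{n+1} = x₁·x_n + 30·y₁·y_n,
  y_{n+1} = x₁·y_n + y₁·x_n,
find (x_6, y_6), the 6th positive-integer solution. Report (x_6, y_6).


Step 1: Find the fundamental solution (x₁, y₁) of x² - 30y² = 1.
  Expand √30 as a continued fraction. a₀ = ⌊√30⌋ = 5; iterate m_{k+1} = d_k·a_k − m_k, d_{k+1} = (30 − m_{k+1}²)/d_k, a_{k+1} = ⌊(a₀ + m_{k+1})/d_{k+1}⌋ (starting m₀ = 0, d₀ = 1), with convergents p_k = a_k·p_{k-1} + p_{k-2}, q_k = a_k·q_{k-1} + q_{k-2} (p₋₁ = 1, q₋₁ = 0):
  k = 0: a₀ = 5; p₀/q₀ = 5/1; p₀² − 30·q₀² = 25 − 30 = -5.
  k = 1: m = 5, d = 5, a = ⌊(5 + 5)/5⌋ = 2; p/q = (2·5 + 1)/(2·1 + 0) = 11/2; p² − 30·q² = 121 − 120 = 1.
  The first convergent with p² − 30·q² = 1 gives the fundamental solution (x₁, y₁) = (11, 2).
Step 2: Apply the recurrence (x_{n+1}, y_{n+1}) = (x₁x_n + 30y₁y_n, x₁y_n + y₁x_n) repeatedly.
  From (x_1, y_1) = (11, 2): x_2 = 11·11 + 30·2·2 = 241; y_2 = 11·2 + 2·11 = 44.
  From (x_2, y_2) = (241, 44): x_3 = 11·241 + 30·2·44 = 5291; y_3 = 11·44 + 2·241 = 966.
  From (x_3, y_3) = (5291, 966): x_4 = 11·5291 + 30·2·966 = 116161; y_4 = 11·966 + 2·5291 = 21208.
  From (x_4, y_4) = (116161, 21208): x_5 = 11·116161 + 30·2·21208 = 2550251; y_5 = 11·21208 + 2·116161 = 465610.
  From (x_5, y_5) = (2550251, 465610): x_6 = 11·2550251 + 30·2·465610 = 55989361; y_6 = 11·465610 + 2·2550251 = 10222212.
Step 3: Verify x_6² - 30·y_6² = 3134808545188321 - 3134808545188320 = 1 (should be 1). ✓

(x_1, y_1) = (11, 2); (x_6, y_6) = (55989361, 10222212).


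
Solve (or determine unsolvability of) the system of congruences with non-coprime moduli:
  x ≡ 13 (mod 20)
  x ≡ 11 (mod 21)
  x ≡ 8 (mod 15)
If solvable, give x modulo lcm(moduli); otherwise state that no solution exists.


Moduli 20, 21, 15 are not pairwise coprime, so CRT works modulo lcm(m_i) when all pairwise compatibility conditions hold.
Pairwise compatibility: gcd(m_i, m_j) must divide a_i - a_j for every pair.
Merge one congruence at a time:
  Start: x ≡ 13 (mod 20).
  Combine with x ≡ 11 (mod 21): gcd(20, 21) = 1; 11 - 13 = -2, which IS divisible by 1, so compatible.
    Write x = 13 + 20·t and substitute into x ≡ 11 (mod 21): 20·t ≡ 11 − 13 = -2 (mod 21).
    Reduce coefficients mod 21: 20·t ≡ 19 (mod 21).
    The inverse of 20 mod 21 is 20 (since 20·20 = 400 = 19·21 + 1), so t ≡ 20·19 = 380 ≡ 2 (mod 21).
    Then x = 13 + 20·2 = 53, valid modulo lcm(20, 21) = 420: x ≡ 53 (mod 420).
  Combine with x ≡ 8 (mod 15): gcd(420, 15) = 15; 8 - 53 = -45, which IS divisible by 15, so compatible.
    Write x = 53 + 420·t and substitute into x ≡ 8 (mod 15): 420·t ≡ 8 − 53 = -45 (mod 15).
    Divide the congruence (and modulus) by g = 15: 28·t ≡ -3 (mod 1).
    Modulo 1 every t works; take t = 0.
    Then x = 53 + 420·0 = 53, valid modulo lcm(420, 15) = 420: x ≡ 53 (mod 420).
Verify: 53 mod 20 = 13, 53 mod 21 = 11, 53 mod 15 = 8.

x ≡ 53 (mod 420).


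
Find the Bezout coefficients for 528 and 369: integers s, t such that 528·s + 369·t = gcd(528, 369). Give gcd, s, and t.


Euclidean algorithm on (528, 369) — divide until remainder is 0:
  528 = 1 · 369 + 159
  369 = 2 · 159 + 51
  159 = 3 · 51 + 6
  51 = 8 · 6 + 3
  6 = 2 · 3 + 0
gcd(528, 369) = 3.
Track Bezout coefficients alongside the remainders: start with r₀ = 528 = a·1 + b·0 (s = 1, t = 0) and r₁ = 369 = a·0 + b·1 (s = 0, t = 1); each new remainder r_{k+1} = r_{k-1} − q_k·r_k inherits s_{k+1} = s_{k-1} − q_k·s_k, t_{k+1} = t_{k-1} − q_k·t_k, so r_k = a·s_k + b·t_k at every step:
  q = 1: r = 159, s = 1 − 1·0 = 1, t = 0 − 1·1 = -1  (check: 528·1 + 369·(-1) = 159)
  q = 2: r = 51, s = 0 − 2·1 = -2, t = 1 − 2·(-1) = 3  (check: 528·(-2) + 369·3 = 51)
  q = 3: r = 6, s = 1 − 3·(-2) = 7, t = -1 − 3·3 = -10  (check: 528·7 + 369·(-10) = 6)
  q = 8: r = 3, s = -2 − 8·7 = -58, t = 3 − 8·(-10) = 83  (check: 528·(-58) + 369·83 = 3)
The row with r = 3 (the gcd) gives the Bezout coefficients s = -58, t = 83.
Result: 528 · (-58) + 369 · (83) = 3.

gcd(528, 369) = 3; s = -58, t = 83 (check: 528·(-58) + 369·83 = 3).


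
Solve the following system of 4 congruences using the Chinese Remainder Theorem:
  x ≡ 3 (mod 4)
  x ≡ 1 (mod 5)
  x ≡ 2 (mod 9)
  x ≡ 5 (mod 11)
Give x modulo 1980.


Product of moduli M = 4 · 5 · 9 · 11 = 1980.
Merge one congruence at a time:
  Start: x ≡ 3 (mod 4).
  Combine with x ≡ 1 (mod 5); new modulus lcm = 20.
    Write x = 3 + 4·t and substitute into x ≡ 1 (mod 5): 4·t ≡ 1 − 3 = -2 (mod 5).
    Reduce coefficients mod 5: 4·t ≡ 3 (mod 5).
    The inverse of 4 mod 5 is 4 (since 4·4 = 16 = 3·5 + 1), so t ≡ 4·3 = 12 ≡ 2 (mod 5).
    Then x = 3 + 4·2 = 11, valid modulo lcm(4, 5) = 20: x ≡ 11 (mod 20).
  Combine with x ≡ 2 (mod 9); new modulus lcm = 180.
    Write x = 11 + 20·t and substitute into x ≡ 2 (mod 9): 20·t ≡ 2 − 11 = -9 (mod 9).
    Reduce coefficients mod 9: 2·t ≡ 0 (mod 9).
    The inverse of 2 mod 9 is 5 (since 2·5 = 10 = 1·9 + 1), so t ≡ 5·0 = 0 ≡ 0 (mod 9).
    Then x = 11 + 20·0 = 11, valid modulo lcm(20, 9) = 180: x ≡ 11 (mod 180).
  Combine with x ≡ 5 (mod 11); new modulus lcm = 1980.
    Write x = 11 + 180·t and substitute into x ≡ 5 (mod 11): 180·t ≡ 5 − 11 = -6 (mod 11).
    Reduce coefficients mod 11: 4·t ≡ 5 (mod 11).
    The inverse of 4 mod 11 is 3 (since 4·3 = 12 = 1·11 + 1), so t ≡ 3·5 = 15 ≡ 4 (mod 11).
    Then x = 11 + 180·4 = 731, valid modulo lcm(180, 11) = 1980: x ≡ 731 (mod 1980).
Verify against each original: 731 mod 4 = 3, 731 mod 5 = 1, 731 mod 9 = 2, 731 mod 11 = 5.

x ≡ 731 (mod 1980).


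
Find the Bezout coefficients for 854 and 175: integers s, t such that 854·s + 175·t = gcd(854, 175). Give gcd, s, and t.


Euclidean algorithm on (854, 175) — divide until remainder is 0:
  854 = 4 · 175 + 154
  175 = 1 · 154 + 21
  154 = 7 · 21 + 7
  21 = 3 · 7 + 0
gcd(854, 175) = 7.
Track Bezout coefficients alongside the remainders: start with r₀ = 854 = a·1 + b·0 (s = 1, t = 0) and r₁ = 175 = a·0 + b·1 (s = 0, t = 1); each new remainder r_{k+1} = r_{k-1} − q_k·r_k inherits s_{k+1} = s_{k-1} − q_k·s_k, t_{k+1} = t_{k-1} − q_k·t_k, so r_k = a·s_k + b·t_k at every step:
  q = 4: r = 154, s = 1 − 4·0 = 1, t = 0 − 4·1 = -4  (check: 854·1 + 175·(-4) = 154)
  q = 1: r = 21, s = 0 − 1·1 = -1, t = 1 − 1·(-4) = 5  (check: 854·(-1) + 175·5 = 21)
  q = 7: r = 7, s = 1 − 7·(-1) = 8, t = -4 − 7·5 = -39  (check: 854·8 + 175·(-39) = 7)
The row with r = 7 (the gcd) gives the Bezout coefficients s = 8, t = -39.
Result: 854 · (8) + 175 · (-39) = 7.

gcd(854, 175) = 7; s = 8, t = -39 (check: 854·8 + 175·(-39) = 7).


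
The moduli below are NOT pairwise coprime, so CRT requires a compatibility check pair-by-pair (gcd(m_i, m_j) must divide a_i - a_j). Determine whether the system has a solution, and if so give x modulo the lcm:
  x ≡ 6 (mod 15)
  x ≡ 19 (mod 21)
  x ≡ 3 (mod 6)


Moduli 15, 21, 6 are not pairwise coprime, so CRT works modulo lcm(m_i) when all pairwise compatibility conditions hold.
Pairwise compatibility: gcd(m_i, m_j) must divide a_i - a_j for every pair.
Merge one congruence at a time:
  Start: x ≡ 6 (mod 15).
  Combine with x ≡ 19 (mod 21): gcd(15, 21) = 3, and 19 - 6 = 13 is NOT divisible by 3.
    ⇒ system is inconsistent (no integer solution).

No solution (the system is inconsistent).


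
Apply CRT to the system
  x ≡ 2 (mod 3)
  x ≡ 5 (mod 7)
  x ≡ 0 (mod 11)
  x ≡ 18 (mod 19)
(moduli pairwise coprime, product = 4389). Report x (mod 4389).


Product of moduli M = 3 · 7 · 11 · 19 = 4389.
Merge one congruence at a time:
  Start: x ≡ 2 (mod 3).
  Combine with x ≡ 5 (mod 7); new modulus lcm = 21.
    Write x = 2 + 3·t and substitute into x ≡ 5 (mod 7): 3·t ≡ 5 − 2 = 3 (mod 7).
    The inverse of 3 mod 7 is 5 (since 3·5 = 15 = 2·7 + 1), so t ≡ 5·3 = 15 ≡ 1 (mod 7).
    Then x = 2 + 3·1 = 5, valid modulo lcm(3, 7) = 21: x ≡ 5 (mod 21).
  Combine with x ≡ 0 (mod 11); new modulus lcm = 231.
    Write x = 5 + 21·t and substitute into x ≡ 0 (mod 11): 21·t ≡ 0 − 5 = -5 (mod 11).
    Reduce coefficients mod 11: 10·t ≡ 6 (mod 11).
    The inverse of 10 mod 11 is 10 (since 10·10 = 100 = 9·11 + 1), so t ≡ 10·6 = 60 ≡ 5 (mod 11).
    Then x = 5 + 21·5 = 110, valid modulo lcm(21, 11) = 231: x ≡ 110 (mod 231).
  Combine with x ≡ 18 (mod 19); new modulus lcm = 4389.
    Write x = 110 + 231·t and substitute into x ≡ 18 (mod 19): 231·t ≡ 18 − 110 = -92 (mod 19).
    Reduce coefficients mod 19: 3·t ≡ 3 (mod 19).
    The inverse of 3 mod 19 is 13 (since 3·13 = 39 = 2·19 + 1), so t ≡ 13·3 = 39 ≡ 1 (mod 19).
    Then x = 110 + 231·1 = 341, valid modulo lcm(231, 19) = 4389: x ≡ 341 (mod 4389).
Verify against each original: 341 mod 3 = 2, 341 mod 7 = 5, 341 mod 11 = 0, 341 mod 19 = 18.

x ≡ 341 (mod 4389).


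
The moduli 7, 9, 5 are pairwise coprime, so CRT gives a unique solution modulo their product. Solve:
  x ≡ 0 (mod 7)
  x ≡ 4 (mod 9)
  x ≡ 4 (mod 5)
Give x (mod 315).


Moduli 7, 9, 5 are pairwise coprime; by CRT there is a unique solution modulo M = 7 · 9 · 5 = 315.
Solve pairwise, accumulating the modulus:
  Start with x ≡ 0 (mod 7).
  Combine with x ≡ 4 (mod 9): since gcd(7, 9) = 1, we get a unique residue mod 63.
    Write x = 0 + 7·t and substitute into x ≡ 4 (mod 9): 7·t ≡ 4 − 0 = 4 (mod 9).
    The inverse of 7 mod 9 is 4 (since 7·4 = 28 = 3·9 + 1), so t ≡ 4·4 = 16 ≡ 7 (mod 9).
    Then x = 0 + 7·7 = 49, valid modulo lcm(7, 9) = 63: x ≡ 49 (mod 63).
  Combine with x ≡ 4 (mod 5): since gcd(63, 5) = 1, we get a unique residue mod 315.
    Write x = 49 + 63·t and substitute into x ≡ 4 (mod 5): 63·t ≡ 4 − 49 = -45 (mod 5).
    Reduce coefficients mod 5: 3·t ≡ 0 (mod 5).
    The inverse of 3 mod 5 is 2 (since 3·2 = 6 = 1·5 + 1), so t ≡ 2·0 = 0 ≡ 0 (mod 5).
    Then x = 49 + 63·0 = 49, valid modulo lcm(63, 5) = 315: x ≡ 49 (mod 315).
Verify: 49 mod 7 = 0 ✓, 49 mod 9 = 4 ✓, 49 mod 5 = 4 ✓.

x ≡ 49 (mod 315).


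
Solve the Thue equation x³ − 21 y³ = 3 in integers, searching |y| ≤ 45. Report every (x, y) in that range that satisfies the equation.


The equation is x³ - 21y³ = 3. For fixed y, x³ = 21·y³ + 3, so a solution requires the RHS to be a perfect cube.
Strategy: iterate y from -45 to 45, compute RHS = 21·y³ + 3, and check whether it is a (positive or negative) perfect cube.
Check small values of y:
  y = 0: RHS = 3 is not a perfect cube.
  y = 1: RHS = 24 is not a perfect cube.
  y = -1: RHS = -18 is not a perfect cube.
  y = 2: RHS = 171 is not a perfect cube.
  y = -2: RHS = -165 is not a perfect cube.
  y = 3: RHS = 570 is not a perfect cube.
  y = -3: RHS = -564 is not a perfect cube.
Continuing the search up to |y| = 45 finds no solutions either.
No (x, y) in the scanned range satisfies the equation.

No integer solutions with |y| ≤ 45.


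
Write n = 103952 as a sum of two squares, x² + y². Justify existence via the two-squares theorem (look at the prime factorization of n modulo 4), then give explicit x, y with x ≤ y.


Step 1: Factor n = 103952 = 2^4 · 73 · 89.
Step 2: Check the mod-4 condition on each prime factor: 2 = 2 (special); 73 ≡ 1 (mod 4), exponent 1; 89 ≡ 1 (mod 4), exponent 1.
All primes ≡ 3 (mod 4) appear to even exponent (or don't appear), so by the two-squares theorem n IS expressible as a sum of two squares.
Step 3: Build a representation. Group n = k² · m with k = 4 and m = 73 · 89 = 6497 (a product of primes ≡ 1 (mod 4)); a representation of m scales to one of n via (k·x)² + (k·y)² = k²(x² + y²). Each prime p ≡ 1 (mod 4) is itself a sum of two squares; find a² by testing p − a² for a perfect square:
  73: 73 − 1² = 72, 73 − 2² = 69, 73 − 3² = 64 = 8² ⇒ 73 = 3² + 8².
  89: 89 − 1² = 88, 89 − 2² = 85, 89 − 3² = 80, 89 − 4² = 73, 89 − 5² = 64 = 8² ⇒ 89 = 5² + 8².
  Combine using the Brahmagupta–Fibonacci identity (a² + b²)(c² + d²) = (ac − bd)² + (ad + bc)² = (ac + bd)² + (ad − bc)²:
  73 · 89 = 6497: from (3² + 8²)(5² + 8²), take (3·5 − 8·8, 3·8 + 8·5) = (15 − 64, 24 + 40) = (-49, 64); dropping signs (only squares matter) gives (49, 64); check 49² + 64² = 2401 + 4096 = 6497 ✓.
  Scale by k = 4: (4·49, 4·64) = (196, 256).
Step 4: Order so x ≤ y and verify: 196² + 256² = 38416 + 65536 = 103952 = n. ✓

n = 103952 = 196² + 256² (one valid representation with x ≤ y).


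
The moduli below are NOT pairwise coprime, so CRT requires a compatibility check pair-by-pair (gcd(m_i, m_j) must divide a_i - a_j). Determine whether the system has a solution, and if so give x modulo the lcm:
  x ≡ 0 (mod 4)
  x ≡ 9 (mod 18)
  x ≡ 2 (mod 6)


Moduli 4, 18, 6 are not pairwise coprime, so CRT works modulo lcm(m_i) when all pairwise compatibility conditions hold.
Pairwise compatibility: gcd(m_i, m_j) must divide a_i - a_j for every pair.
Merge one congruence at a time:
  Start: x ≡ 0 (mod 4).
  Combine with x ≡ 9 (mod 18): gcd(4, 18) = 2, and 9 - 0 = 9 is NOT divisible by 2.
    ⇒ system is inconsistent (no integer solution).

No solution (the system is inconsistent).


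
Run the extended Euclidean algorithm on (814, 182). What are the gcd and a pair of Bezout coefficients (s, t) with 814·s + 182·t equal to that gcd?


Euclidean algorithm on (814, 182) — divide until remainder is 0:
  814 = 4 · 182 + 86
  182 = 2 · 86 + 10
  86 = 8 · 10 + 6
  10 = 1 · 6 + 4
  6 = 1 · 4 + 2
  4 = 2 · 2 + 0
gcd(814, 182) = 2.
Track Bezout coefficients alongside the remainders: start with r₀ = 814 = a·1 + b·0 (s = 1, t = 0) and r₁ = 182 = a·0 + b·1 (s = 0, t = 1); each new remainder r_{k+1} = r_{k-1} − q_k·r_k inherits s_{k+1} = s_{k-1} − q_k·s_k, t_{k+1} = t_{k-1} − q_k·t_k, so r_k = a·s_k + b·t_k at every step:
  q = 4: r = 86, s = 1 − 4·0 = 1, t = 0 − 4·1 = -4  (check: 814·1 + 182·(-4) = 86)
  q = 2: r = 10, s = 0 − 2·1 = -2, t = 1 − 2·(-4) = 9  (check: 814·(-2) + 182·9 = 10)
  q = 8: r = 6, s = 1 − 8·(-2) = 17, t = -4 − 8·9 = -76  (check: 814·17 + 182·(-76) = 6)
  q = 1: r = 4, s = -2 − 1·17 = -19, t = 9 − 1·(-76) = 85  (check: 814·(-19) + 182·85 = 4)
  q = 1: r = 2, s = 17 − 1·(-19) = 36, t = -76 − 1·85 = -161  (check: 814·36 + 182·(-161) = 2)
The row with r = 2 (the gcd) gives the Bezout coefficients s = 36, t = -161.
Result: 814 · (36) + 182 · (-161) = 2.

gcd(814, 182) = 2; s = 36, t = -161 (check: 814·36 + 182·(-161) = 2).


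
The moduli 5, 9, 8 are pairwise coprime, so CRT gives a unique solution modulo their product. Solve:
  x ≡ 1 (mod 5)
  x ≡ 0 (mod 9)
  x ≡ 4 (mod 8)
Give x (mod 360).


Moduli 5, 9, 8 are pairwise coprime; by CRT there is a unique solution modulo M = 5 · 9 · 8 = 360.
Solve pairwise, accumulating the modulus:
  Start with x ≡ 1 (mod 5).
  Combine with x ≡ 0 (mod 9): since gcd(5, 9) = 1, we get a unique residue mod 45.
    Write x = 1 + 5·t and substitute into x ≡ 0 (mod 9): 5·t ≡ 0 − 1 = -1 (mod 9).
    Reduce coefficients mod 9: 5·t ≡ 8 (mod 9).
    The inverse of 5 mod 9 is 2 (since 5·2 = 10 = 1·9 + 1), so t ≡ 2·8 = 16 ≡ 7 (mod 9).
    Then x = 1 + 5·7 = 36, valid modulo lcm(5, 9) = 45: x ≡ 36 (mod 45).
  Combine with x ≡ 4 (mod 8): since gcd(45, 8) = 1, we get a unique residue mod 360.
    Write x = 36 + 45·t and substitute into x ≡ 4 (mod 8): 45·t ≡ 4 − 36 = -32 (mod 8).
    Reduce coefficients mod 8: 5·t ≡ 0 (mod 8).
    The inverse of 5 mod 8 is 5 (since 5·5 = 25 = 3·8 + 1), so t ≡ 5·0 = 0 ≡ 0 (mod 8).
    Then x = 36 + 45·0 = 36, valid modulo lcm(45, 8) = 360: x ≡ 36 (mod 360).
Verify: 36 mod 5 = 1 ✓, 36 mod 9 = 0 ✓, 36 mod 8 = 4 ✓.

x ≡ 36 (mod 360).


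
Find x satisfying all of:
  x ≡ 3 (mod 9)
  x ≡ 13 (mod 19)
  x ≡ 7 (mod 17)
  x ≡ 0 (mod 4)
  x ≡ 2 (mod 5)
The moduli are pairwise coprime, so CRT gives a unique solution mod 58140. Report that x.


Product of moduli M = 9 · 19 · 17 · 4 · 5 = 58140.
Merge one congruence at a time:
  Start: x ≡ 3 (mod 9).
  Combine with x ≡ 13 (mod 19); new modulus lcm = 171.
    Write x = 3 + 9·t and substitute into x ≡ 13 (mod 19): 9·t ≡ 13 − 3 = 10 (mod 19).
    The inverse of 9 mod 19 is 17 (since 9·17 = 153 = 8·19 + 1), so t ≡ 17·10 = 170 ≡ 18 (mod 19).
    Then x = 3 + 9·18 = 165, valid modulo lcm(9, 19) = 171: x ≡ 165 (mod 171).
  Combine with x ≡ 7 (mod 17); new modulus lcm = 2907.
    Write x = 165 + 171·t and substitute into x ≡ 7 (mod 17): 171·t ≡ 7 − 165 = -158 (mod 17).
    Reduce coefficients mod 17: 1·t ≡ 12 (mod 17).
    So t ≡ 12 (mod 17).
    Then x = 165 + 171·12 = 2217, valid modulo lcm(171, 17) = 2907: x ≡ 2217 (mod 2907).
  Combine with x ≡ 0 (mod 4); new modulus lcm = 11628.
    Write x = 2217 + 2907·t and substitute into x ≡ 0 (mod 4): 2907·t ≡ 0 − 2217 = -2217 (mod 4).
    Reduce coefficients mod 4: 3·t ≡ 3 (mod 4).
    The inverse of 3 mod 4 is 3 (since 3·3 = 9 = 2·4 + 1), so t ≡ 3·3 = 9 ≡ 1 (mod 4).
    Then x = 2217 + 2907·1 = 5124, valid modulo lcm(2907, 4) = 11628: x ≡ 5124 (mod 11628).
  Combine with x ≡ 2 (mod 5); new modulus lcm = 58140.
    Write x = 5124 + 11628·t and substitute into x ≡ 2 (mod 5): 11628·t ≡ 2 − 5124 = -5122 (mod 5).
    Reduce coefficients mod 5: 3·t ≡ 3 (mod 5).
    The inverse of 3 mod 5 is 2 (since 3·2 = 6 = 1·5 + 1), so t ≡ 2·3 = 6 ≡ 1 (mod 5).
    Then x = 5124 + 11628·1 = 16752, valid modulo lcm(11628, 5) = 58140: x ≡ 16752 (mod 58140).
Verify against each original: 16752 mod 9 = 3, 16752 mod 19 = 13, 16752 mod 17 = 7, 16752 mod 4 = 0, 16752 mod 5 = 2.

x ≡ 16752 (mod 58140).


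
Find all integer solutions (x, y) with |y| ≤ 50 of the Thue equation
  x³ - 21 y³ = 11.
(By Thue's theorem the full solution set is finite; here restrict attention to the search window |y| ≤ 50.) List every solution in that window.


The equation is x³ - 21y³ = 11. For fixed y, x³ = 21·y³ + 11, so a solution requires the RHS to be a perfect cube.
Strategy: iterate y from -50 to 50, compute RHS = 21·y³ + 11, and check whether it is a (positive or negative) perfect cube.
Check small values of y:
  y = 0: RHS = 11 is not a perfect cube.
  y = 1: RHS = 32 is not a perfect cube.
  y = -1: RHS = -10 is not a perfect cube.
  y = 2: RHS = 179 is not a perfect cube.
  y = -2: RHS = -157 is not a perfect cube.
  y = 3: RHS = 578 is not a perfect cube.
  y = -3: RHS = -556 is not a perfect cube.
Continuing the search up to |y| = 50 finds no solutions either.
No (x, y) in the scanned range satisfies the equation.

No integer solutions with |y| ≤ 50.


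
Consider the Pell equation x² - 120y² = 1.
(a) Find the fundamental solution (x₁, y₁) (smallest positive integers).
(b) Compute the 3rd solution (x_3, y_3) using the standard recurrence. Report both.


Step 1: Find the fundamental solution (x₁, y₁) of x² - 120y² = 1.
  Expand √120 as a continued fraction. a₀ = ⌊√120⌋ = 10; iterate m_{k+1} = d_k·a_k − m_k, d_{k+1} = (120 − m_{k+1}²)/d_k, a_{k+1} = ⌊(a₀ + m_{k+1})/d_{k+1}⌋ (starting m₀ = 0, d₀ = 1), with convergents p_k = a_k·p_{k-1} + p_{k-2}, q_k = a_k·q_{k-1} + q_{k-2} (p₋₁ = 1, q₋₁ = 0):
  k = 0: a₀ = 10; p₀/q₀ = 10/1; p₀² − 120·q₀² = 100 − 120 = -20.
  k = 1: m = 10, d = 20, a = ⌊(10 + 10)/20⌋ = 1; p/q = (1·10 + 1)/(1·1 + 0) = 11/1; p² − 120·q² = 121 − 120 = 1.
  The first convergent with p² − 120·q² = 1 gives the fundamental solution (x₁, y₁) = (11, 1).
Step 2: Apply the recurrence (x_{n+1}, y_{n+1}) = (x₁x_n + 120y₁y_n, x₁y_n + y₁x_n) repeatedly.
  From (x_1, y_1) = (11, 1): x_2 = 11·11 + 120·1·1 = 241; y_2 = 11·1 + 1·11 = 22.
  From (x_2, y_2) = (241, 22): x_3 = 11·241 + 120·1·22 = 5291; y_3 = 11·22 + 1·241 = 483.
Step 3: Verify x_3² - 120·y_3² = 27994681 - 27994680 = 1 (should be 1). ✓

(x_1, y_1) = (11, 1); (x_3, y_3) = (5291, 483).


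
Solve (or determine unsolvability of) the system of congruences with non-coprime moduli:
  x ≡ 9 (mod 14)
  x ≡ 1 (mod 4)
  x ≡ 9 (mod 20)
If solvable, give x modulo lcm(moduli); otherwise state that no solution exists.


Moduli 14, 4, 20 are not pairwise coprime, so CRT works modulo lcm(m_i) when all pairwise compatibility conditions hold.
Pairwise compatibility: gcd(m_i, m_j) must divide a_i - a_j for every pair.
Merge one congruence at a time:
  Start: x ≡ 9 (mod 14).
  Combine with x ≡ 1 (mod 4): gcd(14, 4) = 2; 1 - 9 = -8, which IS divisible by 2, so compatible.
    Write x = 9 + 14·t and substitute into x ≡ 1 (mod 4): 14·t ≡ 1 − 9 = -8 (mod 4).
    Divide the congruence (and modulus) by g = 2: 7·t ≡ -4 (mod 2).
    Reduce coefficients mod 2: 1·t ≡ 0 (mod 2).
    So t ≡ 0 (mod 2).
    Then x = 9 + 14·0 = 9, valid modulo lcm(14, 4) = 28: x ≡ 9 (mod 28).
  Combine with x ≡ 9 (mod 20): gcd(28, 20) = 4; 9 - 9 = 0, which IS divisible by 4, so compatible.
    Write x = 9 + 28·t and substitute into x ≡ 9 (mod 20): 28·t ≡ 9 − 9 = 0 (mod 20).
    Divide the congruence (and modulus) by g = 4: 7·t ≡ 0 (mod 5).
    Reduce coefficients mod 5: 2·t ≡ 0 (mod 5).
    The inverse of 2 mod 5 is 3 (since 2·3 = 6 = 1·5 + 1), so t ≡ 3·0 = 0 ≡ 0 (mod 5).
    Then x = 9 + 28·0 = 9, valid modulo lcm(28, 20) = 140: x ≡ 9 (mod 140).
Verify: 9 mod 14 = 9, 9 mod 4 = 1, 9 mod 20 = 9.

x ≡ 9 (mod 140).


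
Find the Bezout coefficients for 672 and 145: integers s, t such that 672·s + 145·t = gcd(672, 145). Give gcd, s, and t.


Euclidean algorithm on (672, 145) — divide until remainder is 0:
  672 = 4 · 145 + 92
  145 = 1 · 92 + 53
  92 = 1 · 53 + 39
  53 = 1 · 39 + 14
  39 = 2 · 14 + 11
  14 = 1 · 11 + 3
  11 = 3 · 3 + 2
  3 = 1 · 2 + 1
  2 = 2 · 1 + 0
gcd(672, 145) = 1.
Track Bezout coefficients alongside the remainders: start with r₀ = 672 = a·1 + b·0 (s = 1, t = 0) and r₁ = 145 = a·0 + b·1 (s = 0, t = 1); each new remainder r_{k+1} = r_{k-1} − q_k·r_k inherits s_{k+1} = s_{k-1} − q_k·s_k, t_{k+1} = t_{k-1} − q_k·t_k, so r_k = a·s_k + b·t_k at every step:
  q = 4: r = 92, s = 1 − 4·0 = 1, t = 0 − 4·1 = -4  (check: 672·1 + 145·(-4) = 92)
  q = 1: r = 53, s = 0 − 1·1 = -1, t = 1 − 1·(-4) = 5  (check: 672·(-1) + 145·5 = 53)
  q = 1: r = 39, s = 1 − 1·(-1) = 2, t = -4 − 1·5 = -9  (check: 672·2 + 145·(-9) = 39)
  q = 1: r = 14, s = -1 − 1·2 = -3, t = 5 − 1·(-9) = 14  (check: 672·(-3) + 145·14 = 14)
  q = 2: r = 11, s = 2 − 2·(-3) = 8, t = -9 − 2·14 = -37  (check: 672·8 + 145·(-37) = 11)
  q = 1: r = 3, s = -3 − 1·8 = -11, t = 14 − 1·(-37) = 51  (check: 672·(-11) + 145·51 = 3)
  q = 3: r = 2, s = 8 − 3·(-11) = 41, t = -37 − 3·51 = -190  (check: 672·41 + 145·(-190) = 2)
  q = 1: r = 1, s = -11 − 1·41 = -52, t = 51 − 1·(-190) = 241  (check: 672·(-52) + 145·241 = 1)
The row with r = 1 (the gcd) gives the Bezout coefficients s = -52, t = 241.
Result: 672 · (-52) + 145 · (241) = 1.

gcd(672, 145) = 1; s = -52, t = 241 (check: 672·(-52) + 145·241 = 1).
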